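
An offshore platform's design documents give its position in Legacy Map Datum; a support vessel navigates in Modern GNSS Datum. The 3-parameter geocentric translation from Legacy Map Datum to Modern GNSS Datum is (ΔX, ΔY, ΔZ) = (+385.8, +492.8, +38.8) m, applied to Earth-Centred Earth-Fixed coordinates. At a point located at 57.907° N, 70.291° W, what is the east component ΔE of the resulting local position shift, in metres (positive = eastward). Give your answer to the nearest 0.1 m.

At φ = 57.907°, λ = -70.291°: sin φ = 0.847187, cos φ = 0.531295, sin λ = -0.941418, cos λ = 0.337243.
ΔE = −sin λ·ΔX + cos λ·ΔY = −(-0.941418)·(385.8) + (0.337243)·(492.8) = 529.39 m.

ΔE = 529.4 m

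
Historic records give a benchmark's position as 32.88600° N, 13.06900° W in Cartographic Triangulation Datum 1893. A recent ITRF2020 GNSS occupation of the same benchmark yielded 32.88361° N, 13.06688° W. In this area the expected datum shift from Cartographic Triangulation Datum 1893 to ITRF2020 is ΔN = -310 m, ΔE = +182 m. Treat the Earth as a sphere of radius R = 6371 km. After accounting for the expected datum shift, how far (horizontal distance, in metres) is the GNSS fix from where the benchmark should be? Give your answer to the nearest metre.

Observed coordinate differences: Δφ = -0.00239°, Δλ = +0.00212°.
Converting to metres (1° lat = 111195 m, cos φ = 0.839753): observed ΔN = -265.8 m, observed ΔE = 198.0 m.
Subtracting the expected shift leaves a residual of -265.8 − (-310) = 44.2 m north and 198.0 − (182) = 16.0 m east.
Residual distance = √(44.2² + 16.0²) = 47.0 m.

47 m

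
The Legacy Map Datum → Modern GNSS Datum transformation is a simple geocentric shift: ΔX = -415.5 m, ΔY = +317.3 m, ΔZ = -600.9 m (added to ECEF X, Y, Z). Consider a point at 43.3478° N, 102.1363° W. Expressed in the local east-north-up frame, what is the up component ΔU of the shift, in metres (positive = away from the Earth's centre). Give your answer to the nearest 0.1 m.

The local up (radial) axis is (cos φ cos λ, cos φ sin λ, sin φ), giving ΔU = 63.524 − 225.584 − 412.473 = -574.53 m.

ΔU = -574.5 m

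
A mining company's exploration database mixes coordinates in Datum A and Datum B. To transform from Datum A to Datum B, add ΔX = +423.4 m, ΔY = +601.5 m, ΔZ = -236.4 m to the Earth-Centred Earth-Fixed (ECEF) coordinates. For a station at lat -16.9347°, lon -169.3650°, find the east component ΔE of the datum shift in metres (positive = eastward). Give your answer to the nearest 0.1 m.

ΔE = -513.0 m

The local east axis at (φ, λ) is (−sin λ, cos λ, 0), so ΔE = −sin(-169.3650°)·423.4 + cos(-169.3650°)·601.5 = -513.03 m.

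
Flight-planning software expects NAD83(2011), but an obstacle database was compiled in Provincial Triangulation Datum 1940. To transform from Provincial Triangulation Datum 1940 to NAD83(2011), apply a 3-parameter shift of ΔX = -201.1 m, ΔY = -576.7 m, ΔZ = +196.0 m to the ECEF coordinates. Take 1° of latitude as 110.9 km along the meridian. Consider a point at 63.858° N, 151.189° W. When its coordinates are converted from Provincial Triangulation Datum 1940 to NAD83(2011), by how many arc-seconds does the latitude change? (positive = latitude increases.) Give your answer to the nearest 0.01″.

sin φ = 0.897705, cos φ = 0.440597, sin λ = -0.481922, cos λ = -0.876214.
North component: ΔN = −sin φ cos λ·ΔX − sin φ sin λ·ΔY + cos φ·ΔZ = −(0.897705)(-0.876214)(-201.1) − (0.897705)(-0.481922)(-576.7) + (0.440597)(196.0) = -321.32 m.
1° of latitude spans 110900 m, so Δφ = -321.32 / 110900 × 3600 = -10.431″.

Δφ = -10.43″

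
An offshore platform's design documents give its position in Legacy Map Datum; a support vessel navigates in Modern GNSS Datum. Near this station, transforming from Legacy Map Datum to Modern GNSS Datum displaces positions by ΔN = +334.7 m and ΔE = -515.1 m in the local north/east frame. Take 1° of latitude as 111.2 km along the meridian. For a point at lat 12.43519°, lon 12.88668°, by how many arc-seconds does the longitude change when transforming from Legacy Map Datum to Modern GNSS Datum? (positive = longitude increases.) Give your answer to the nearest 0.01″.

Δλ = -17.08″

At latitude 12.43519°, cos φ = 0.976540.
1° of longitude at this latitude = 111.2 × cos φ = 108.59 km, so Δλ = -515.1 / 108591.3 = -0.0047435° = -17.077″.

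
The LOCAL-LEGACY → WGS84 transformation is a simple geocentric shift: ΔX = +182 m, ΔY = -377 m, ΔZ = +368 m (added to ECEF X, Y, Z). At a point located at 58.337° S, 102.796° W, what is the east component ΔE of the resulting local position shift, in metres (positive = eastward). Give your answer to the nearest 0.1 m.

ΔE = 261.0 m

The local east axis at (φ, λ) is (−sin λ, cos λ, 0), so ΔE = −sin(-102.796°)·182 + cos(-102.796°)·(-377) = 260.98 m.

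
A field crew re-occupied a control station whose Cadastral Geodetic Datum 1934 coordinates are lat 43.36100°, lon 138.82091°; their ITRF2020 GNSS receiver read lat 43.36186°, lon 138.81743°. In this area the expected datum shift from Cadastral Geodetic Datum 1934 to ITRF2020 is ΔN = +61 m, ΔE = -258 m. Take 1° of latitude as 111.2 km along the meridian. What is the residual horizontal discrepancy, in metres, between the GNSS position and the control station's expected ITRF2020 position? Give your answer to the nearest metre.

Observed coordinate differences: Δφ = +0.00086°, Δλ = -0.00348°.
Converting to metres (1° lat = 111200 m, cos φ = 0.727042): observed ΔN = 95.6 m, observed ΔE = -281.3 m.
Subtracting the expected shift leaves a residual of 95.6 − (61) = 34.6 m north and -281.3 − (-258) = -23.3 m east.
Residual distance = √(34.6² + (-23.3)²) = 41.8 m.

42 m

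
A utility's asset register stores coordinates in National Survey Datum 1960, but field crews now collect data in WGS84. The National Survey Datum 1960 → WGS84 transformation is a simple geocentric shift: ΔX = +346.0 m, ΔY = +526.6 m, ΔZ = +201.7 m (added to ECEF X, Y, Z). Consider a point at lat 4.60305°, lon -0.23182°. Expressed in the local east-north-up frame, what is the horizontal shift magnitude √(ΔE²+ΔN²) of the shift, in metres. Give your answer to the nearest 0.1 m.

At φ = 4.60305°, λ = -0.23182°: sin φ = 0.080252, cos φ = 0.996775, sin λ = -0.004046, cos λ = 0.999992.
ΔE = −sin λ·ΔX + cos λ·ΔY = −(-0.004046)·(346.0) + (0.999992)·(526.6) = 528.00 m.
ΔN = −sin φ cos λ·ΔX − sin φ sin λ·ΔY + cos φ·ΔZ = −(0.080252)(0.999992)(346.0) − (0.080252)(-0.004046)(526.6) + (0.996775)(201.7) = 173.45 m.
Horizontal magnitude = √(ΔE² + ΔN²) = √(528.00² + 173.45²) = 555.76 m.

555.8 m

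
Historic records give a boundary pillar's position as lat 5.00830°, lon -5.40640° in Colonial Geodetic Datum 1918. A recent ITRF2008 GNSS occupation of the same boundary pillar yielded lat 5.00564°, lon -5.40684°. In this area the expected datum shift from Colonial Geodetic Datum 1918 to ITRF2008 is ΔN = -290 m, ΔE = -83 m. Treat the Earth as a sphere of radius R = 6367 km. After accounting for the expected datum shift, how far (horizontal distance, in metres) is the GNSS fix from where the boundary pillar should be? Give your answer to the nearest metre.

35 m

Observed coordinate differences: Δφ = -0.00266°, Δλ = -0.00044°.
Converting to metres (1° lat = 111125 m, cos φ = 0.996182): observed ΔN = -295.6 m, observed ΔE = -48.7 m.
Subtracting the expected shift leaves a residual of -295.6 − (-290) = -5.6 m north and -48.7 − (-83) = 34.3 m east.
Residual distance = √((-5.6)² + 34.3²) = 34.7 m.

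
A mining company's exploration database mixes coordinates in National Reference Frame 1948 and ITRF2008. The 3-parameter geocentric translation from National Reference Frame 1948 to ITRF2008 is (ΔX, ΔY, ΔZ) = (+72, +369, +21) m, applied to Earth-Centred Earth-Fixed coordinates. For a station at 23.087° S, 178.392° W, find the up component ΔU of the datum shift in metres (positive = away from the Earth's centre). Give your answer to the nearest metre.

ΔU = -84 m

The local up (radial) axis is (cos φ cos λ, cos φ sin λ, sin φ), giving ΔU = -66.207 − 9.525 − 8.235 = -83.97 m.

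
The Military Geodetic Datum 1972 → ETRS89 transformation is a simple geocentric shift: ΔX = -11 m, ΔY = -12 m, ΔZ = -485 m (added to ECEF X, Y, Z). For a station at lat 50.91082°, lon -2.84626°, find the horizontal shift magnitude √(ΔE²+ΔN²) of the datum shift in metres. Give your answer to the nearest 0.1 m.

The local east axis at (φ, λ) is (−sin λ, cos λ, 0), so ΔE = −sin(-2.84626°)·(-11) + cos(-2.84626°)·(-12) = -12.53 m.
The local north axis is (−sin φ cos λ, −sin φ sin λ, cos φ), giving ΔN = 8.527 − 0.462 − 305.807 = -297.74 m.
Horizontal magnitude = √(ΔE² + ΔN²) = √((-12.53)² + (-297.74)²) = 298.01 m.

298.0 m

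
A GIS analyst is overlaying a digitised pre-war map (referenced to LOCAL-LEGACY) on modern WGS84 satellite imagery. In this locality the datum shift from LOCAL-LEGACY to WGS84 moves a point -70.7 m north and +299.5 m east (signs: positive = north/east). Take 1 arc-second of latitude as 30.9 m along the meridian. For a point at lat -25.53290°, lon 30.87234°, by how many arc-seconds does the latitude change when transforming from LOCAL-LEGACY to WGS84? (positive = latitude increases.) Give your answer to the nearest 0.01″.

Δφ = -2.29″

1″ of latitude = 30.90 m, so Δφ = -70.7 / 30.90 = -2.288″.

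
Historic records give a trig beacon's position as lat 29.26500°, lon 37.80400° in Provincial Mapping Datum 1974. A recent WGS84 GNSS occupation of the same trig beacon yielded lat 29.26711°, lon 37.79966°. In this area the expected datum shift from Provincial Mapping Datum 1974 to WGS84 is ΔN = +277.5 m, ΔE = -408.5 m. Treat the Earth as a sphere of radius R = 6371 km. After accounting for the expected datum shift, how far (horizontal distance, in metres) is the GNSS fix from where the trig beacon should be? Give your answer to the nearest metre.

Observed coordinate differences: Δφ = +0.00211°, Δλ = -0.00434°.
Converting to metres (1° lat = 111195 m, cos φ = 0.872368): observed ΔN = 234.6 m, observed ΔE = -421.0 m.
Subtracting the expected shift leaves a residual of 234.6 − (277.5) = -42.9 m north and -421.0 − (-408.5) = -12.5 m east.
Residual distance = √((-42.9)² + (-12.5)²) = 44.7 m.

45 m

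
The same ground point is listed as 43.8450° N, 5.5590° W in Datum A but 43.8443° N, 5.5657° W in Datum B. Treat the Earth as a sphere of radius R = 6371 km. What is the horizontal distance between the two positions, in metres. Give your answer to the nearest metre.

Δφ = 43.8443° − 43.8450° = -0.0007°; Δλ = -5.5657° − -5.5590° = -0.0067°.
1° along a meridian = πR/180 = 111195 m.
ΔN = Δφ × 111195 = -77.8 m; ΔE = Δλ × 111195 × cos(43.8450°) = -0.0067 × 111195 × 0.721216 = -537.3 m.
Distance = √(ΔE² + ΔN²) = √((-537.3)² + (-77.8)²) = 542.9 m.

543 m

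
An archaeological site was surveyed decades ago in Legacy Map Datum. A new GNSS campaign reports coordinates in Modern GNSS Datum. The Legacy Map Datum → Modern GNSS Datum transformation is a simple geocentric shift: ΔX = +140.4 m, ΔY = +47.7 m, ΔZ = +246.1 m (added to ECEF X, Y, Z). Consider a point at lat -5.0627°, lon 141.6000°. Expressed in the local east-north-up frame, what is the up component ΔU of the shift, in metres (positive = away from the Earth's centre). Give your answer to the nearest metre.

At φ = -5.0627°, λ = 141.6000°: sin φ = -0.088246, cos φ = 0.996099, sin λ = 0.621148, cos λ = -0.783693.
ΔU = cos φ cos λ·ΔX + cos φ sin λ·ΔY + sin φ·ΔZ = (0.996099)(-0.783693)(140.4) + (0.996099)(0.621148)(47.7) + (-0.088246)(246.1) = -101.81 m.

ΔU = -102 m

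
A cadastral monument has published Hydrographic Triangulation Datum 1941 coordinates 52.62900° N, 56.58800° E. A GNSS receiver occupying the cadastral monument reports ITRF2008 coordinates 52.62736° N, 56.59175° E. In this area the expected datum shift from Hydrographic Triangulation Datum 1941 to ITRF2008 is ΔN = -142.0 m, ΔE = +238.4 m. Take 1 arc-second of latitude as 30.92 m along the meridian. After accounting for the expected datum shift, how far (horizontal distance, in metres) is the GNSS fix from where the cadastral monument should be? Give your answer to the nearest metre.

43 m

Observed coordinate differences: Δφ = -0.00164°, Δλ = +0.00375°.
Converting to metres (1° lat = 111312 m, cos φ = 0.606974): observed ΔN = -182.6 m, observed ΔE = 253.4 m.
Subtracting the expected shift leaves a residual of -182.6 − (-142.0) = -40.6 m north and 253.4 − (238.4) = 15.0 m east.
Residual distance = √((-40.6)² + 15.0²) = 43.2 m.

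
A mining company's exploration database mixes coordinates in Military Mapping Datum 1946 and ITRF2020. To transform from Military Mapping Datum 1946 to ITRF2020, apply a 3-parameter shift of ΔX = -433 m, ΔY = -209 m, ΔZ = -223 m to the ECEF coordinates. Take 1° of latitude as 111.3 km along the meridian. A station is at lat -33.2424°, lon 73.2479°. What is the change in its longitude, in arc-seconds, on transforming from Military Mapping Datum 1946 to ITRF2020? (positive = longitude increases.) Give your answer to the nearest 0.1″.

Δλ = 13.7″

sin φ = -0.548182, cos φ = 0.836359, sin λ = 0.957561, cos λ = 0.288231.
East component: ΔE = −sin λ·ΔX + cos λ·ΔY = −(0.957561)(-433) + (0.288231)(-209) = 354.38 m.
1° of latitude spans 111300 m; at latitude φ, 1° of longitude spans that × cos φ = 93086.7 m, so Δλ = 354.38 / 93086.7 × 3600 = 13.705″.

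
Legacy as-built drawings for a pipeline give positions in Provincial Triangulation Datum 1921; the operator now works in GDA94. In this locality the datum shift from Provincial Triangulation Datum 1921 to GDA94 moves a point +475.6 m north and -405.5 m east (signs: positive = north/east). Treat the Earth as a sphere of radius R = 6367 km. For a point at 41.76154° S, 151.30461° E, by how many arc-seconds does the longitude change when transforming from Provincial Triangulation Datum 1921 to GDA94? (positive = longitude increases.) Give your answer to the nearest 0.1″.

Δλ = -17.6″

At latitude -41.76154°, cos φ = 0.745923.
One radian of longitude at latitude φ spans R cos φ, so Δλ = ΔE / (R cos φ) = -405.5 / (6367000 × 0.745923) = -8.5381e-05 rad = -17.611″.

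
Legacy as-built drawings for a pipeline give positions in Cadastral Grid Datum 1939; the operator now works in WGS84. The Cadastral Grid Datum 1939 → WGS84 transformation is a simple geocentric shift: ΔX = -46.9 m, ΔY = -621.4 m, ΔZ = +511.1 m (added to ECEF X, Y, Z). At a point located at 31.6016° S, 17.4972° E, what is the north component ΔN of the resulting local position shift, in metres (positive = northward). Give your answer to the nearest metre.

ΔN = 314 m

At φ = -31.6016°, λ = 17.4972°: sin φ = -0.524010, cos φ = 0.851712, sin λ = 0.300659, cos λ = 0.953732.
ΔN = −sin φ cos λ·ΔX − sin φ sin λ·ΔY + cos φ·ΔZ = −(-0.524010)(0.953732)(-46.9) − (-0.524010)(0.300659)(-621.4) + (0.851712)(511.1) = 313.97 m.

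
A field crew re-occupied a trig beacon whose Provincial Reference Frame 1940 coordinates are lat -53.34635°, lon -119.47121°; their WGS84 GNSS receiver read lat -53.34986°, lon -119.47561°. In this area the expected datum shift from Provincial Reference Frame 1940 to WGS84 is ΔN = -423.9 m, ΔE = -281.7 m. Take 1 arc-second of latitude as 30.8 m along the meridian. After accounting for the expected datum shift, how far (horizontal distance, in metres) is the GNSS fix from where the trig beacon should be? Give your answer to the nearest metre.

Observed coordinate differences: Δφ = -0.00351°, Δλ = -0.00440°.
Converting to metres (1° lat = 110880 m, cos φ = 0.596976): observed ΔN = -389.2 m, observed ΔE = -291.2 m.
Subtracting the expected shift leaves a residual of -389.2 − (-423.9) = 34.7 m north and -291.2 − (-281.7) = -9.5 m east.
Residual distance = √(34.7² + (-9.5)²) = 36.0 m.

36 m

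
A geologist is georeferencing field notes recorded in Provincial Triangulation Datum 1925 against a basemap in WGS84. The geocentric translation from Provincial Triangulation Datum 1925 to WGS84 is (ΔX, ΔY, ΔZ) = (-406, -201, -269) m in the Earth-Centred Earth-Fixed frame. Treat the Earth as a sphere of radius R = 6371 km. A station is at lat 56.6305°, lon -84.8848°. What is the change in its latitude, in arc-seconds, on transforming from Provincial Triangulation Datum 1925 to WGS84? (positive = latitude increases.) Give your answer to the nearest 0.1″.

Δφ = -9.2″

sin φ = 0.835141, cos φ = 0.550036, sin λ = -0.996017, cos λ = 0.089159.
North component: ΔN = −sin φ cos λ·ΔX − sin φ sin λ·ΔY + cos φ·ΔZ = −(0.835141)(0.089159)(-406) − (0.835141)(-0.996017)(-201) + (0.550036)(-269) = -284.92 m.
1° of latitude spans πR/180 = 111195 m, so Δφ = -284.92 / 111195 × 3600 = -9.225″.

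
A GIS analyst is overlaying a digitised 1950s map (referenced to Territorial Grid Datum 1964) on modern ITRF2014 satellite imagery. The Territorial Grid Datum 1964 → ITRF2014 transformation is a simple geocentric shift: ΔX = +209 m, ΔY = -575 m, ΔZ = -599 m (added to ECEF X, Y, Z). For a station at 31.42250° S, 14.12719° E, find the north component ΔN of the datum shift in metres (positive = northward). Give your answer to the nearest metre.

ΔN = -479 m

At φ = -31.42250°, λ = 14.12719°: sin φ = -0.521345, cos φ = 0.853346, sin λ = 0.244075, cos λ = 0.969756.
ΔN = −sin φ cos λ·ΔX − sin φ sin λ·ΔY + cos φ·ΔZ = −(-0.521345)(0.969756)(209) − (-0.521345)(0.244075)(-575) + (0.853346)(-599) = -478.66 m.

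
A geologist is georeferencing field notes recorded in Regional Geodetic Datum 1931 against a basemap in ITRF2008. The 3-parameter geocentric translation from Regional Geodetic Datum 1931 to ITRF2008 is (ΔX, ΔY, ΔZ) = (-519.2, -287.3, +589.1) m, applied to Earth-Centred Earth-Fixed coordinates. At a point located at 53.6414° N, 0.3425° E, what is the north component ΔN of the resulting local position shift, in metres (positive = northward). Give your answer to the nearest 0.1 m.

The local north axis is (−sin φ cos λ, −sin φ sin λ, cos φ), giving ΔN = 418.116 + 1.383 + 349.240 = 768.74 m.

ΔN = 768.7 m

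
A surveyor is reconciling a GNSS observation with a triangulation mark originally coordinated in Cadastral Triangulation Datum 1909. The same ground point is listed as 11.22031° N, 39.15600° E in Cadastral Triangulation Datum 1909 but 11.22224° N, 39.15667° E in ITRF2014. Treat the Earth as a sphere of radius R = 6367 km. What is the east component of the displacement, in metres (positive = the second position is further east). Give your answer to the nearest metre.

ΔE = 73 m

Δφ = 11.22224° − 11.22031° = +0.00193°; Δλ = 39.15667° − 39.15600° = +0.00067°.
1° along a meridian = πR/180 = 111125 m.
ΔN = Δφ × 111125 = 214.5 m; ΔE = Δλ × 111125 × cos(11.22031°) = +0.00067 × 111125 × 0.980886 = 73.0 m.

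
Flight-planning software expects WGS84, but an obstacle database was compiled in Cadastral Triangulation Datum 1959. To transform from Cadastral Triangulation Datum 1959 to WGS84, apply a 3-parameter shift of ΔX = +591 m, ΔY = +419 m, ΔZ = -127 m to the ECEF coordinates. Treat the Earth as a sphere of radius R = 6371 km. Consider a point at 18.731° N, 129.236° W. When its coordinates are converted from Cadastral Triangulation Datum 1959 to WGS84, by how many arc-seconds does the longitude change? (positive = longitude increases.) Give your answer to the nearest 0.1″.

sin φ = 0.321125, cos φ = 0.947037, sin λ = -0.774547, cos λ = -0.632516.
East component: ΔE = −sin λ·ΔX + cos λ·ΔY = −(-0.774547)(591) + (-0.632516)(419) = 192.73 m.
1° of latitude spans πR/180 = 111195 m; at latitude φ, 1° of longitude spans that × cos φ = 105305.7 m, so Δλ = 192.73 / 105305.7 × 3600 = 6.589″.

Δλ = 6.6″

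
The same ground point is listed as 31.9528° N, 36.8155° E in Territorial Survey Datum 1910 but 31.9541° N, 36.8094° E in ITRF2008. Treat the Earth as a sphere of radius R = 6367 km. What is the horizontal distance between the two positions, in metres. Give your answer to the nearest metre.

Δφ = 31.9541° − 31.9528° = +0.0013°; Δλ = 36.8094° − 36.8155° = -0.0061°.
1° along a meridian = πR/180 = 111125 m.
ΔN = Δφ × 111125 = 144.5 m; ΔE = Δλ × 111125 × cos(31.9528°) = -0.0061 × 111125 × 0.848484 = -575.2 m.
Distance = √(ΔE² + ΔN²) = √((-575.2)² + 144.5²) = 593.0 m.

593 m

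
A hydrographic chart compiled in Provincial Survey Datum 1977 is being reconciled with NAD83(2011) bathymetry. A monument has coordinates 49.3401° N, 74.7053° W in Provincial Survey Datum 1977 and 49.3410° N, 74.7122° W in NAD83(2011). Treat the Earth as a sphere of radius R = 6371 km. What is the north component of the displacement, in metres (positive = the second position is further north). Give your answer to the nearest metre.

Δφ = 49.3410° − 49.3401° = +0.0009°; Δλ = -74.7122° − -74.7053° = -0.0069°.
1° along a meridian = πR/180 = 111195 m.
ΔN = Δφ × 111195 = 100.1 m; ΔE = Δλ × 111195 × cos(49.3401°) = -0.0069 × 111195 × 0.651568 = -499.9 m.

ΔN = 100 m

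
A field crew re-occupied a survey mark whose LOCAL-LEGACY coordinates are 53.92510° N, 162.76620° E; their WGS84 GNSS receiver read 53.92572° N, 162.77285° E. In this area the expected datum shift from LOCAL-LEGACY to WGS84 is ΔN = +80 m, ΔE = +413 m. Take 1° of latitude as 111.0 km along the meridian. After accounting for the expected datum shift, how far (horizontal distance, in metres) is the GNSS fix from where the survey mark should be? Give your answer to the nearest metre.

24 m

Observed coordinate differences: Δφ = +0.00062°, Δλ = +0.00665°.
Converting to metres (1° lat = 111000 m, cos φ = 0.588842): observed ΔN = 68.8 m, observed ΔE = 434.7 m.
Subtracting the expected shift leaves a residual of 68.8 − (80) = -11.2 m north and 434.7 − (413) = 21.7 m east.
Residual distance = √((-11.2)² + 21.7²) = 24.4 m.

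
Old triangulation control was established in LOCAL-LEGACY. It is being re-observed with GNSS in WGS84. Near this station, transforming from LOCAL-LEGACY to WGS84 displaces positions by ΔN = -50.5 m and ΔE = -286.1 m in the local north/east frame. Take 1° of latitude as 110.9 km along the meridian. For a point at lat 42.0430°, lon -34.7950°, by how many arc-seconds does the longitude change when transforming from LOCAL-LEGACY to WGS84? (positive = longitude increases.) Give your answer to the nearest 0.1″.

Δλ = -12.5″

At latitude 42.0430°, cos φ = 0.742642.
1° of longitude at this latitude = 110.9 × cos φ = 82.36 km, so Δλ = -286.1 / 82359.0 = -0.0034738° = -12.506″.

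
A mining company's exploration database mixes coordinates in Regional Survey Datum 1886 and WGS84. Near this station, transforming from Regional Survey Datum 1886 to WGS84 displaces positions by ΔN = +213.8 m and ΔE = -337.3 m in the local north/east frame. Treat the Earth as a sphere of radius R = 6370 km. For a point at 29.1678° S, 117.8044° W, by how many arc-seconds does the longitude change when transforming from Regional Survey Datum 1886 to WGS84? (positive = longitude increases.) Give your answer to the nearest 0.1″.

At latitude -29.1678°, cos φ = 0.873196.
One radian of longitude at latitude φ spans R cos φ, so Δλ = ΔE / (R cos φ) = -337.3 / (6370000 × 0.873196) = -6.0641e-05 rad = -12.508″.

Δλ = -12.5″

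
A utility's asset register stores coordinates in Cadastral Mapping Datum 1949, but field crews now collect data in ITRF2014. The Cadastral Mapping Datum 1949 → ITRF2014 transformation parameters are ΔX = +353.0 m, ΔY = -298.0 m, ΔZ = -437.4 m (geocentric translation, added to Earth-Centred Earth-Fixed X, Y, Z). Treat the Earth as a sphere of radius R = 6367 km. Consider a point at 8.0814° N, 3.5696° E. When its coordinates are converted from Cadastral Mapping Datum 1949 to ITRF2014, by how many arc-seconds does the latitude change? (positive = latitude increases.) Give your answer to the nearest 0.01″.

Δφ = -15.55″

sin φ = 0.140580, cos φ = 0.990069, sin λ = 0.062261, cos λ = 0.998060.
North component: ΔN = −sin φ cos λ·ΔX − sin φ sin λ·ΔY + cos φ·ΔZ = −(0.140580)(0.998060)(353.0) − (0.140580)(0.062261)(-298.0) + (0.990069)(-437.4) = -479.98 m.
1° of latitude spans πR/180 = 111125 m, so Δφ = -479.98 / 111125 × 3600 = -15.549″.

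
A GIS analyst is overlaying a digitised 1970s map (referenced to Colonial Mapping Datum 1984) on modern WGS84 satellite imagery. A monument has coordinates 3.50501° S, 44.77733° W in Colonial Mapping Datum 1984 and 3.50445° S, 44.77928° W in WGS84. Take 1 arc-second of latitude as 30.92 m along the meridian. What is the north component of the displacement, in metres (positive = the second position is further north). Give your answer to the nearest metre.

Δφ = -3.50445° − -3.50501° = +0.00056°; Δλ = -44.77928° − -44.77733° = -0.00195°.
1° of latitude = 3600 × 30.92 = 111312 m.
ΔN = Δφ × 111312 = 62.3 m; ΔE = Δλ × 111312 × cos(-3.50501°) = -0.00195 × 111312 × 0.998129 = -216.7 m.

ΔN = 62 m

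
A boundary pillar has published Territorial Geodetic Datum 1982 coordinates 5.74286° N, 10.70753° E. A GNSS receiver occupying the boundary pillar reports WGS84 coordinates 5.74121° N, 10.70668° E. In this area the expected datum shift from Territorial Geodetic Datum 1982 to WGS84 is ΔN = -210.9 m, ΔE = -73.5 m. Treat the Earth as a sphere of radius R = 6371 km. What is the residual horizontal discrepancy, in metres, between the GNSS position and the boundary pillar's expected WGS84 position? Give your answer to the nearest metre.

Observed coordinate differences: Δφ = -0.00165°, Δλ = -0.00085°.
Converting to metres (1° lat = 111195 m, cos φ = 0.994981): observed ΔN = -183.5 m, observed ΔE = -94.0 m.
Subtracting the expected shift leaves a residual of -183.5 − (-210.9) = 27.4 m north and -94.0 − (-73.5) = -20.5 m east.
Residual distance = √(27.4² + (-20.5)²) = 34.3 m.

34 m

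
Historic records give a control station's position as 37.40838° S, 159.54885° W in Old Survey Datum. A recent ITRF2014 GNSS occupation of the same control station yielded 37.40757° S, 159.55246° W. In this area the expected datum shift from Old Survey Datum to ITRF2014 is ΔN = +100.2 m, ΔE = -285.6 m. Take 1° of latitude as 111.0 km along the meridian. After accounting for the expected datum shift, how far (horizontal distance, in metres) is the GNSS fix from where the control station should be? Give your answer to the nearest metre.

Observed coordinate differences: Δφ = +0.00081°, Δλ = -0.00361°.
Converting to metres (1° lat = 111000 m, cos φ = 0.794326): observed ΔN = 89.9 m, observed ΔE = -318.3 m.
Subtracting the expected shift leaves a residual of 89.9 − (100.2) = -10.3 m north and -318.3 − (-285.6) = -32.7 m east.
Residual distance = √((-10.3)² + (-32.7)²) = 34.3 m.

34 m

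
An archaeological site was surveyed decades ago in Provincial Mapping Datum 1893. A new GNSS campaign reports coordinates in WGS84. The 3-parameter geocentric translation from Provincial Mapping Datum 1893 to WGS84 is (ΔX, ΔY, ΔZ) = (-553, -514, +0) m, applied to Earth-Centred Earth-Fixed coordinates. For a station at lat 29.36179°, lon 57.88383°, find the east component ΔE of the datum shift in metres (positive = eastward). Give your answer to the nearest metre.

At φ = 29.36179°, λ = 57.88383°: sin φ = 0.490323, cos φ = 0.871541, sin λ = 0.846972, cos λ = 0.531638.
ΔE = −sin λ·ΔX + cos λ·ΔY = −(0.846972)·(-553) + (0.531638)·(-514) = 195.11 m.

ΔE = 195 m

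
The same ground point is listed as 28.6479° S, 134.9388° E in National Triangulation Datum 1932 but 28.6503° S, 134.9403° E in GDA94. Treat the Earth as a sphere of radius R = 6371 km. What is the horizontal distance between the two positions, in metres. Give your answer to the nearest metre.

304 m

Δφ = -28.6503° − -28.6479° = -0.0024°; Δλ = 134.9403° − 134.9388° = +0.0015°.
1° along a meridian = πR/180 = 111195 m.
ΔN = Δφ × 111195 = -266.9 m; ΔE = Δλ × 111195 × cos(-28.6479°) = +0.0015 × 111195 × 0.877582 = 146.4 m.
Distance = √(ΔE² + ΔN²) = √(146.4² + (-266.9)²) = 304.4 m.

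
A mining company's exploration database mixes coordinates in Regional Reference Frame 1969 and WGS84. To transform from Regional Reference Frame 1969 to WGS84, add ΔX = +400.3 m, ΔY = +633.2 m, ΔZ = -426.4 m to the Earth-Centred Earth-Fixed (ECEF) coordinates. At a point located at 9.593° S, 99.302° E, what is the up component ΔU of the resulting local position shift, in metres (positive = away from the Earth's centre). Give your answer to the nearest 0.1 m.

ΔU = 623.4 m

The local up (radial) axis is (cos φ cos λ, cos φ sin λ, sin φ), giving ΔU = -63.799 + 616.135 + 71.059 = 623.40 m.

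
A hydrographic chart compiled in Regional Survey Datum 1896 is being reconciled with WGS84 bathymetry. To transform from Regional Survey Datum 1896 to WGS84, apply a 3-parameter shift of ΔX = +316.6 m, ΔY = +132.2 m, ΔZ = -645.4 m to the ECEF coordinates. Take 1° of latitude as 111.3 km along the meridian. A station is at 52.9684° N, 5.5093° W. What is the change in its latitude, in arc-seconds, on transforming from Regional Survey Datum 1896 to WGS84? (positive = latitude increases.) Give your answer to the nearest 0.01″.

sin φ = 0.798303, cos φ = 0.602255, sin λ = -0.096007, cos λ = 0.995381.
North component: ΔN = −sin φ cos λ·ΔX − sin φ sin λ·ΔY + cos φ·ΔZ = −(0.798303)(0.995381)(316.6) − (0.798303)(-0.096007)(132.2) + (0.602255)(-645.4) = -630.14 m.
1° of latitude spans 111300 m, so Δφ = -630.14 / 111300 × 3600 = -20.382″.

Δφ = -20.38″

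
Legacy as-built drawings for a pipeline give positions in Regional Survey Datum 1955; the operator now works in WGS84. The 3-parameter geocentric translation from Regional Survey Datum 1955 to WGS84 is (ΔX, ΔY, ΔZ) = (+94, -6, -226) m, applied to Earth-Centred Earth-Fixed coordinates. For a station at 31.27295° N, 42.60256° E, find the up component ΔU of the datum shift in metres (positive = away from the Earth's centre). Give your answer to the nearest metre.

The local up (radial) axis is (cos φ cos λ, cos φ sin λ, sin φ), giving ΔU = 59.137 − 3.471 − 117.320 = -61.65 m.

ΔU = -62 m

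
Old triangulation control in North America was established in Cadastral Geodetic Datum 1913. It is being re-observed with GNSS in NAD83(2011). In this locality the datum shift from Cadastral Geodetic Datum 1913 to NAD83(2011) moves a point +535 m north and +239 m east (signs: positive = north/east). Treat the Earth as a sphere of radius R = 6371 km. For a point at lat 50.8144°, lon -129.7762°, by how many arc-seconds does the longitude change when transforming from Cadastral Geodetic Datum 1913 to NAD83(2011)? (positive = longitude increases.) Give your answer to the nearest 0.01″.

At latitude 50.8144°, cos φ = 0.631835.
One radian of longitude at latitude φ spans R cos φ, so Δλ = ΔE / (R cos φ) = 239.0 / (6371000 × 0.631835) = 5.9373e-05 rad = 12.247″.

Δλ = 12.25″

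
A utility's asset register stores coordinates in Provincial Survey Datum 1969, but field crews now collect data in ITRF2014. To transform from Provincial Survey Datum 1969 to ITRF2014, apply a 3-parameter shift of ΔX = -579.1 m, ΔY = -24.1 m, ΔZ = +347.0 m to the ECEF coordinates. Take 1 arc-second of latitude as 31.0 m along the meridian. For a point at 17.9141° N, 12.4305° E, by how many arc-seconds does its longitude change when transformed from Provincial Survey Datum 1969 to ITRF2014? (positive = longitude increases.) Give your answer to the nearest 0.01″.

sin φ = 0.307591, cos φ = 0.951519, sin λ = 0.215255, cos λ = 0.976558.
East component: ΔE = −sin λ·ΔX + cos λ·ΔY = −(0.215255)(-579.1) + (0.976558)(-24.1) = 101.12 m.
1° of latitude spans 3600 × 31.00 = 111600 m; at latitude φ, 1° of longitude spans that × cos φ = 106189.5 m, so Δλ = 101.12 / 106189.5 × 3600 = 3.428″.

Δλ = 3.43″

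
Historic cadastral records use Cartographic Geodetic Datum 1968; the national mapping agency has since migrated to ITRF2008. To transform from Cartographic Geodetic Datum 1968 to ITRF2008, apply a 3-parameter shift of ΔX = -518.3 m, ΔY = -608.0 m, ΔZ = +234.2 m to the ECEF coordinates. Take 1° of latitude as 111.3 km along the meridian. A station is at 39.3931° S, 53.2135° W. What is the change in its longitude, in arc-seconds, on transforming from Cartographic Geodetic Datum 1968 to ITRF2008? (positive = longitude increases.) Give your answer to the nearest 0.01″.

sin φ = -0.634637, cos φ = 0.772810, sin λ = -0.800872, cos λ = 0.598835.
East component: ΔE = −sin λ·ΔX + cos λ·ΔY = −(-0.800872)(-518.3) + (0.598835)(-608.0) = -779.18 m.
1° of latitude spans 111300 m; at latitude φ, 1° of longitude spans that × cos φ = 86013.8 m, so Δλ = -779.18 / 86013.8 × 3600 = -32.612″.

Δλ = -32.61″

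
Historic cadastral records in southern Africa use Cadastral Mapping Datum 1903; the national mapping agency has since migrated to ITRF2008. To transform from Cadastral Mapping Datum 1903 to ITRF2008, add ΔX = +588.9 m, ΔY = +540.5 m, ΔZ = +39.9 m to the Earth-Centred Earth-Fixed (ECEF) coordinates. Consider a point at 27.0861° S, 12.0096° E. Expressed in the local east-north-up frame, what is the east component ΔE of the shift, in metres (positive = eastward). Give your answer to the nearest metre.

At φ = -27.0861°, λ = 12.0096°: sin φ = -0.455329, cos φ = 0.890323, sin λ = 0.208076, cos λ = 0.978113.
ΔE = −sin λ·ΔX + cos λ·ΔY = −(0.208076)·(588.9) + (0.978113)·(540.5) = 406.13 m.

ΔE = 406 m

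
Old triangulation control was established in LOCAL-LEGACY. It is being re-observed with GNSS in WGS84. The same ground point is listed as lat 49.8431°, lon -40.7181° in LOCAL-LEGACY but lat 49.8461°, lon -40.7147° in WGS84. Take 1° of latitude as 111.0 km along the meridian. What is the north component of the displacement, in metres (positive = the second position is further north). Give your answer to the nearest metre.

ΔN = 333 m

Δφ = 49.8461° − 49.8431° = +0.0030°; Δλ = -40.7147° − -40.7181° = +0.0034°.
ΔN = Δφ × 111000 = 333.0 m; ΔE = Δλ × 111000 × cos(49.8431°) = +0.0034 × 111000 × 0.644883 = 243.4 m.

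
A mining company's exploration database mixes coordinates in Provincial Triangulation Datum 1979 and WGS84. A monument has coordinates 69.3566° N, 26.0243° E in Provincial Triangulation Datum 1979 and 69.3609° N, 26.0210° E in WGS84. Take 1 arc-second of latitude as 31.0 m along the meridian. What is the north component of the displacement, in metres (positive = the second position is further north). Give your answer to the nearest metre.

ΔN = 480 m

Δφ = 69.3609° − 69.3566° = +0.0043°; Δλ = 26.0210° − 26.0243° = -0.0033°.
1° of latitude = 3600 × 31.00 = 111600 m.
ΔN = Δφ × 111600 = 479.9 m; ΔE = Δλ × 111600 × cos(69.3566°) = -0.0033 × 111600 × 0.352551 = -129.8 m.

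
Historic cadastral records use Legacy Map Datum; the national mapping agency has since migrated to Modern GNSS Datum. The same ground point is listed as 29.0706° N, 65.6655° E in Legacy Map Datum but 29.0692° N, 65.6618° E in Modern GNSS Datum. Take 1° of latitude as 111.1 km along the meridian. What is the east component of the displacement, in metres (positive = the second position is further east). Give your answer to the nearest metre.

Δφ = 29.0692° − 29.0706° = -0.0014°; Δλ = 65.6618° − 65.6655° = -0.0037°.
ΔN = Δφ × 111100 = -155.5 m; ΔE = Δλ × 111100 × cos(29.0706°) = -0.0037 × 111100 × 0.874022 = -359.3 m.

ΔE = -359 m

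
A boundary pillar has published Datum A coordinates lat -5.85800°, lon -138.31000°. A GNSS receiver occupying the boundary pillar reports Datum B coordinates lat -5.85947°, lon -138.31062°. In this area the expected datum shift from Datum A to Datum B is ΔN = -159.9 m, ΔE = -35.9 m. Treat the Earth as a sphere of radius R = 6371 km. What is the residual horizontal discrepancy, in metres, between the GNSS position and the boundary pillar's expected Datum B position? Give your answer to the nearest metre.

33 m

Observed coordinate differences: Δφ = -0.00147°, Δλ = -0.00062°.
Converting to metres (1° lat = 111195 m, cos φ = 0.994778): observed ΔN = -163.5 m, observed ΔE = -68.6 m.
Subtracting the expected shift leaves a residual of -163.5 − (-159.9) = -3.6 m north and -68.6 − (-35.9) = -32.7 m east.
Residual distance = √((-3.6)² + (-32.7)²) = 32.9 m.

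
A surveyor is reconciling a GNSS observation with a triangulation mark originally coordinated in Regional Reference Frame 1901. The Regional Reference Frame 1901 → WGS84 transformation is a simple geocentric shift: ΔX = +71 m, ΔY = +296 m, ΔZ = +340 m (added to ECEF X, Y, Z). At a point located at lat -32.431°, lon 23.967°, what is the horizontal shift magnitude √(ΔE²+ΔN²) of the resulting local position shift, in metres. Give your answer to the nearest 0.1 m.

At φ = -32.431°, λ = 23.967°: sin φ = -0.536284, cos φ = 0.844038, sin λ = 0.406210, cos λ = 0.913780.
ΔE = −sin λ·ΔX + cos λ·ΔY = −(0.406210)·(71) + (0.913780)·(296) = 241.64 m.
ΔN = −sin φ cos λ·ΔX − sin φ sin λ·ΔY + cos φ·ΔZ = −(-0.536284)(0.913780)(71) − (-0.536284)(0.406210)(296) + (0.844038)(340) = 386.25 m.
Horizontal magnitude = √(ΔE² + ΔN²) = √(241.64² + 386.25²) = 455.61 m.

455.6 m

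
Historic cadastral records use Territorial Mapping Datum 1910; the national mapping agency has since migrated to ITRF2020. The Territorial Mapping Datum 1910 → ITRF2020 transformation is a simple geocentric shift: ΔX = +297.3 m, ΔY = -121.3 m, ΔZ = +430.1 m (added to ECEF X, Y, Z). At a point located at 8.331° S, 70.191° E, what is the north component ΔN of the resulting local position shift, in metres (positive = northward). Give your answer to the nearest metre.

ΔN = 424 m

The local north axis is (−sin φ cos λ, −sin φ sin λ, cos φ), giving ΔN = 14.598 − 16.535 + 425.561 = 423.62 m.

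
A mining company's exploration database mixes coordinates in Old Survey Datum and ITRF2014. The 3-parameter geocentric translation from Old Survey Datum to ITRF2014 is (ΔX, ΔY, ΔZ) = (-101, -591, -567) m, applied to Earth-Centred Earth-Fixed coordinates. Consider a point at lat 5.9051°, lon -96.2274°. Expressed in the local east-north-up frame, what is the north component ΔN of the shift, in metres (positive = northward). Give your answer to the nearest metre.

ΔN = -626 m

The local north axis is (−sin φ cos λ, −sin φ sin λ, cos φ), giving ΔN = -1.127 − 60.444 − 563.991 = -625.56 m.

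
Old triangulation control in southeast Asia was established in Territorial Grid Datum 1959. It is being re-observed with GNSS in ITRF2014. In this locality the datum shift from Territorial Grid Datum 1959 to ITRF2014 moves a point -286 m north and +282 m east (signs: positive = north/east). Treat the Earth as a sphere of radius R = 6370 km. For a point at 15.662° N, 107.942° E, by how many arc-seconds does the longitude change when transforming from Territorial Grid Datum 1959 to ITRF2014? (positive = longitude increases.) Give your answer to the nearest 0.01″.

Δλ = 9.48″

At latitude 15.662°, cos φ = 0.962871.
One radian of longitude at latitude φ spans R cos φ, so Δλ = ΔE / (R cos φ) = 282.0 / (6370000 × 0.962871) = 4.5977e-05 rad = 9.483″.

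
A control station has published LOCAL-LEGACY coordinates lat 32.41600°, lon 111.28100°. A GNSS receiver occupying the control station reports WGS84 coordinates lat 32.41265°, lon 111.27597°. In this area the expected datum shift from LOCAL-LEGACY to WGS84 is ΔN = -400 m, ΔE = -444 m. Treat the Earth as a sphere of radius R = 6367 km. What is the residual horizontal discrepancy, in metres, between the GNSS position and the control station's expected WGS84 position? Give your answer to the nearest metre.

39 m

Observed coordinate differences: Δφ = -0.00335°, Δλ = -0.00503°.
Converting to metres (1° lat = 111125 m, cos φ = 0.844178): observed ΔN = -372.3 m, observed ΔE = -471.9 m.
Subtracting the expected shift leaves a residual of -372.3 − (-400) = 27.7 m north and -471.9 − (-444) = -27.9 m east.
Residual distance = √(27.7² + (-27.9)²) = 39.3 m.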